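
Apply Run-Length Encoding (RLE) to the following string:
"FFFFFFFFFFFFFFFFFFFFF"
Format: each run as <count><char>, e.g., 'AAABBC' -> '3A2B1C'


Scanning runs left to right:
  i=0: run of 'F' x 21 -> '21F'

RLE = 21F


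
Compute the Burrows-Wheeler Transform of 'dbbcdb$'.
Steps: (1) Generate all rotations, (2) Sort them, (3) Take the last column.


Rotations (sorted):
  0: $dbbcdb -> last char: b
  1: b$dbbcd -> last char: d
  2: bbcdb$d -> last char: d
  3: bcdb$db -> last char: b
  4: cdb$dbb -> last char: b
  5: db$dbbc -> last char: c
  6: dbbcdb$ -> last char: $


BWT = bddbbc$


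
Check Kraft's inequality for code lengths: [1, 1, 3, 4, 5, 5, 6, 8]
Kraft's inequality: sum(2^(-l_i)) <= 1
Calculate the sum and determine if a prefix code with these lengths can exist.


Sum = 2^(-1) + 2^(-1) + 2^(-3) + 2^(-4) + 2^(-5) + 2^(-5) + 2^(-6) + 2^(-8)
    = 0.5 + 0.5 + 0.125 + 0.0625 + 0.03125 + 0.03125 + 0.015625 + 0.00390625
    = 325/256 = 1.26953125
Since 1.26953125 > 1, Kraft's inequality is NOT satisfied.
A prefix code with these lengths CANNOT exist.

Kraft sum = 1.26953125. Not satisfied.


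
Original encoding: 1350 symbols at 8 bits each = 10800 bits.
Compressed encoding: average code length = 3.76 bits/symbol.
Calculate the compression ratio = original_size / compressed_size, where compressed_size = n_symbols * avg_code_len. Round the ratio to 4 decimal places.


original_size = n_symbols * orig_bits = 1350 * 8 = 10800 bits
compressed_size = n_symbols * avg_code_len = 1350 * 3.76 = 5076.0 bits
ratio = original_size / compressed_size = 10800 / 5076.0 = 2.1277

Compression ratio = 2.1277


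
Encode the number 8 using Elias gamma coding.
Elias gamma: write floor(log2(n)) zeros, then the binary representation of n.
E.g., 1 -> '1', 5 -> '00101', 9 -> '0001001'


num_bits = floor(log2(8)) + 1 = 4
leading_zeros = num_bits - 1 = 3
binary(8) = 1000

Elias gamma(8) = '000' + '1000' = 0001000 (7 bits)


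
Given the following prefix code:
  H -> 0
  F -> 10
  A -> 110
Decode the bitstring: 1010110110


Decoding step by step:
Bits 10 -> F
Bits 10 -> F
Bits 110 -> A
Bits 110 -> A


Decoded message: FFAA


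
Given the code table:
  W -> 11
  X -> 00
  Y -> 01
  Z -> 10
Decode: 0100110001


Decoding:
01 -> Y
00 -> X
11 -> W
00 -> X
01 -> Y


Result: YXWXY


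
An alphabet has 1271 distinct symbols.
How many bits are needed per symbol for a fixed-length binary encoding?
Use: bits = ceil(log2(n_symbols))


log2(1271) = 10.3117
Bracket: 2^10 = 1024 < 1271 <= 2^11 = 2048
So ceil(log2(1271)) = 11

bits = ceil(log2(1271)) = ceil(10.3117) = 11 bits


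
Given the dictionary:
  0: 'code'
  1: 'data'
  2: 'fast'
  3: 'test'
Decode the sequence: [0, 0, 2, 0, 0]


Look up each index in the dictionary:
  0 -> 'code'
  0 -> 'code'
  2 -> 'fast'
  0 -> 'code'
  0 -> 'code'

Decoded: "code code fast code code"


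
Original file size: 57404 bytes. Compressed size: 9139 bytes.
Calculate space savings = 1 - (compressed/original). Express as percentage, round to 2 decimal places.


ratio = compressed/original = 9139/57404 = 0.159205
savings = 1 - ratio = 1 - 0.159205 = 0.840795
as a percentage: 0.840795 * 100 = 84.08%

Space savings = 1 - 9139/57404 = 84.08%


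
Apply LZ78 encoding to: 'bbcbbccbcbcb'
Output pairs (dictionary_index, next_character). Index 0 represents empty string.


LZ78 encoding steps:
Dictionary: {0: ''}
Step 1: w='' (idx 0), next='b' -> output (0, 'b'), add 'b' as idx 1
Step 2: w='b' (idx 1), next='c' -> output (1, 'c'), add 'bc' as idx 2
Step 3: w='b' (idx 1), next='b' -> output (1, 'b'), add 'bb' as idx 3
Step 4: w='' (idx 0), next='c' -> output (0, 'c'), add 'c' as idx 4
Step 5: w='c' (idx 4), next='b' -> output (4, 'b'), add 'cb' as idx 5
Step 6: w='cb' (idx 5), next='c' -> output (5, 'c'), add 'cbc' as idx 6
Step 7: w='b' (idx 1), end of input -> output (1, '')


Encoded: [(0, 'b'), (1, 'c'), (1, 'b'), (0, 'c'), (4, 'b'), (5, 'c'), (1, '')]


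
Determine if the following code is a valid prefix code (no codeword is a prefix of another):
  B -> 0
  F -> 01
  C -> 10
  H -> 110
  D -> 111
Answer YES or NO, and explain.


Checking each pair (does one codeword prefix another?):
  B='0' vs F='01': prefix -- VIOLATION

NO -- this is NOT a valid prefix code. B (0) is a prefix of F (01).


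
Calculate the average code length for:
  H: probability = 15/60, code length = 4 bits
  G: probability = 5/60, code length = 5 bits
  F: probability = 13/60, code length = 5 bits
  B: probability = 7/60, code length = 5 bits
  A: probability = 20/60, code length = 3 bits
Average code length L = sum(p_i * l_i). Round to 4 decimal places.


Weighted contributions p_i * l_i:
  H: (15/60) * 4 = 60/60
  G: (5/60) * 5 = 25/60
  F: (13/60) * 5 = 65/60
  B: (7/60) * 5 = 35/60
  A: (20/60) * 3 = 60/60
Sum = (60 + 25 + 65 + 35 + 60)/60 = 245/60

L = 245/60 = 4.0833 bits/symbol


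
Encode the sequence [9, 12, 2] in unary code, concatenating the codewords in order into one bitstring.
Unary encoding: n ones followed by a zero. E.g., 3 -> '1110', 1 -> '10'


Encode each number as n ones followed by a terminating 0:
  9 -> 1111111110 (10 bits)
  12 -> 1111111111110 (13 bits)
  2 -> 110 (3 bits)
Total length = 10 + 13 + 3 = 26 bits.

Unary([9, 12, 2]) = 11111111101111111111110110 (26 bits)


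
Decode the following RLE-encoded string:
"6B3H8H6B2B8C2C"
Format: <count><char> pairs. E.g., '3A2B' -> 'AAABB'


Expanding each <count><char> pair:
  6B -> 'BBBBBB'
  3H -> 'HHH'
  8H -> 'HHHHHHHH'
  6B -> 'BBBBBB'
  2B -> 'BB'
  8C -> 'CCCCCCCC'
  2C -> 'CC'

Decoded = BBBBBBHHHHHHHHHHHBBBBBBBBCCCCCCCCCC


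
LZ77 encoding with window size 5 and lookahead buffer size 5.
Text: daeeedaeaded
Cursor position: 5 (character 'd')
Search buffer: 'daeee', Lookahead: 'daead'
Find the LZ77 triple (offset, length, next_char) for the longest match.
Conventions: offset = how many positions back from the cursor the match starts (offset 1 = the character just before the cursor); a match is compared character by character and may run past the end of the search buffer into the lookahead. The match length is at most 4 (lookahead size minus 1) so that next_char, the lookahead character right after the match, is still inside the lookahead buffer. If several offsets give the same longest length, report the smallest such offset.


Try each offset into the search buffer:
  offset=1 (pos 4, char 'e'): match length 0
  offset=2 (pos 3, char 'e'): match length 0
  offset=3 (pos 2, char 'e'): match length 0
  offset=4 (pos 1, char 'a'): match length 0
  offset=5 (pos 0, char 'd'): match length 3
Longest match has length 3 at offset 5.
next_char = character at position 5 + 3 = 8 -> 'a'

Best match: offset=5, length=3 (matching 'dae' starting at position 0)
LZ77 triple: (5, 3, 'a')


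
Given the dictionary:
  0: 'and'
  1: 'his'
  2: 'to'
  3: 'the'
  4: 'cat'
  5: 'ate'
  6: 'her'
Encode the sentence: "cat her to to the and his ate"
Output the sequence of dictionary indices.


Look up each word in the dictionary:
  'cat' -> 4
  'her' -> 6
  'to' -> 2
  'to' -> 2
  'the' -> 3
  'and' -> 0
  'his' -> 1
  'ate' -> 5

Encoded: [4, 6, 2, 2, 3, 0, 1, 5]


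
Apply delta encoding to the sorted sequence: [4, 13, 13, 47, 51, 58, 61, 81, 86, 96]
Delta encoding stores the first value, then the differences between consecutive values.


First value: 4
Deltas:
  13 - 4 = 9
  13 - 13 = 0
  47 - 13 = 34
  51 - 47 = 4
  58 - 51 = 7
  61 - 58 = 3
  81 - 61 = 20
  86 - 81 = 5
  96 - 86 = 10


Delta encoded: [4, 9, 0, 34, 4, 7, 3, 20, 5, 10]


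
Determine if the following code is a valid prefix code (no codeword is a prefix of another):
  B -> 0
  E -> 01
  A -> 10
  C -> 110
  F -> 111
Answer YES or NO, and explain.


Checking each pair (does one codeword prefix another?):
  B='0' vs E='01': prefix -- VIOLATION

NO -- this is NOT a valid prefix code. B (0) is a prefix of E (01).


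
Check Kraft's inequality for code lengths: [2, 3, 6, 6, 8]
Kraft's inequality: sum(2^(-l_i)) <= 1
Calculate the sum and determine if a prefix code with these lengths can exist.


Sum = 2^(-2) + 2^(-3) + 2^(-6) + 2^(-6) + 2^(-8)
    = 0.25 + 0.125 + 0.015625 + 0.015625 + 0.00390625
    = 105/256 = 0.41015625
Since 0.41015625 <= 1, Kraft's inequality IS satisfied.
A prefix code with these lengths CAN exist.

Kraft sum = 0.41015625. Satisfied.


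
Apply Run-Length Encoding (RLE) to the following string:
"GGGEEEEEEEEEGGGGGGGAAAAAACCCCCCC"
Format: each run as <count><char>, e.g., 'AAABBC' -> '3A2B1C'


Scanning runs left to right:
  i=0: run of 'G' x 3 -> '3G'
  i=3: run of 'E' x 9 -> '9E'
  i=12: run of 'G' x 7 -> '7G'
  i=19: run of 'A' x 6 -> '6A'
  i=25: run of 'C' x 7 -> '7C'

RLE = 3G9E7G6A7C


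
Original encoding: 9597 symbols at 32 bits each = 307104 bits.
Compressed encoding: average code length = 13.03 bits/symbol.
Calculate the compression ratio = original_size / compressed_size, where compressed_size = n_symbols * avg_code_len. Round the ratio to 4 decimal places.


original_size = n_symbols * orig_bits = 9597 * 32 = 307104 bits
compressed_size = n_symbols * avg_code_len = 9597 * 13.03 = 125048.91 bits
ratio = original_size / compressed_size = 307104 / 125048.91 = 2.4559

Compression ratio = 2.4559


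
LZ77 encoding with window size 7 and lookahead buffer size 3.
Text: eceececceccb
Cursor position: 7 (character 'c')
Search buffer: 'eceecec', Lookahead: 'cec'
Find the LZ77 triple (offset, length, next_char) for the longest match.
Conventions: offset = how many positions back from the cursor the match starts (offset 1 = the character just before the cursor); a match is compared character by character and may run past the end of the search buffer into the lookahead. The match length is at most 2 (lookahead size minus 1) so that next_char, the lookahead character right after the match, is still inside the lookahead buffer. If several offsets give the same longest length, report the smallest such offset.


Try each offset into the search buffer:
  offset=1 (pos 6, char 'c'): match length 1
  offset=2 (pos 5, char 'e'): match length 0
  offset=3 (pos 4, char 'c'): match length 2
  offset=4 (pos 3, char 'e'): match length 0
  offset=5 (pos 2, char 'e'): match length 0
  offset=6 (pos 1, char 'c'): match length 2
  offset=7 (pos 0, char 'e'): match length 0
Longest match has length 2, found at offsets 3, 6; take the smallest, offset 3.
next_char = character at position 7 + 2 = 9 -> 'c'

Best match: offset=3, length=2 (matching 'ce' starting at position 4)
LZ77 triple: (3, 2, 'c')


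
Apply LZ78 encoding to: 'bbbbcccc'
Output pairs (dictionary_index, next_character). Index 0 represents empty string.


LZ78 encoding steps:
Dictionary: {0: ''}
Step 1: w='' (idx 0), next='b' -> output (0, 'b'), add 'b' as idx 1
Step 2: w='b' (idx 1), next='b' -> output (1, 'b'), add 'bb' as idx 2
Step 3: w='b' (idx 1), next='c' -> output (1, 'c'), add 'bc' as idx 3
Step 4: w='' (idx 0), next='c' -> output (0, 'c'), add 'c' as idx 4
Step 5: w='c' (idx 4), next='c' -> output (4, 'c'), add 'cc' as idx 5


Encoded: [(0, 'b'), (1, 'b'), (1, 'c'), (0, 'c'), (4, 'c')]


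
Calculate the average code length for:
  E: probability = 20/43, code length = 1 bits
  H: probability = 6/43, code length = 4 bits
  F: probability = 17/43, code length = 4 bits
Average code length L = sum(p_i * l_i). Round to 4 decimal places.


Weighted contributions p_i * l_i:
  E: (20/43) * 1 = 20/43
  H: (6/43) * 4 = 24/43
  F: (17/43) * 4 = 68/43
Sum = (20 + 24 + 68)/43 = 112/43

L = 112/43 = 2.6047 bits/symbol


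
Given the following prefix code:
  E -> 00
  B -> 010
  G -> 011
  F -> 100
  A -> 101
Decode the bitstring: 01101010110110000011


Decoding step by step:
Bits 011 -> G
Bits 010 -> B
Bits 101 -> A
Bits 101 -> A
Bits 100 -> F
Bits 00 -> E
Bits 011 -> G


Decoded message: GBAAFEG


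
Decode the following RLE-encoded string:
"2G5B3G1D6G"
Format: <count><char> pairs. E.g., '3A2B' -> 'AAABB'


Expanding each <count><char> pair:
  2G -> 'GG'
  5B -> 'BBBBB'
  3G -> 'GGG'
  1D -> 'D'
  6G -> 'GGGGGG'

Decoded = GGBBBBBGGGDGGGGGG


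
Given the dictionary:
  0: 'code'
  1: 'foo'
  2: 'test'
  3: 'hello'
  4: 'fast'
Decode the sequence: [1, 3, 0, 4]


Look up each index in the dictionary:
  1 -> 'foo'
  3 -> 'hello'
  0 -> 'code'
  4 -> 'fast'

Decoded: "foo hello code fast"


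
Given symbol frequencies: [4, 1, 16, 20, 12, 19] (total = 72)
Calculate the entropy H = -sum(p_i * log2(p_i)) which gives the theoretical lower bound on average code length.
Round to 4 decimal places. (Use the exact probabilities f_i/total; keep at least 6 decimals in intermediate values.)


Per-symbol terms -p_i * log2(p_i) with p_i = f_i/72:
  p = 4/72 = 0.055556: log2(p) = -4.169925, -p*log2(p) = 0.231663
  p = 1/72 = 0.013889: log2(p) = -6.169925, -p*log2(p) = 0.085693
  p = 16/72 = 0.222222: log2(p) = -2.169925, -p*log2(p) = 0.482206
  p = 20/72 = 0.277778: log2(p) = -1.847997, -p*log2(p) = 0.513332
  p = 12/72 = 0.166667: log2(p) = -2.584963, -p*log2(p) = 0.430827
  p = 19/72 = 0.263889: log2(p) = -1.921997, -p*log2(p) = 0.507194
H = 0.231663 + 0.085693 + 0.482206 + 0.513332 + 0.430827 + 0.507194 = 2.250915

H = 2.2509 bits/symbol


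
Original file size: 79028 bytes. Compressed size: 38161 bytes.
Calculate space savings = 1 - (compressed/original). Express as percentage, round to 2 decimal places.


ratio = compressed/original = 38161/79028 = 0.482879
savings = 1 - ratio = 1 - 0.482879 = 0.517121
as a percentage: 0.517121 * 100 = 51.71%

Space savings = 1 - 38161/79028 = 51.71%


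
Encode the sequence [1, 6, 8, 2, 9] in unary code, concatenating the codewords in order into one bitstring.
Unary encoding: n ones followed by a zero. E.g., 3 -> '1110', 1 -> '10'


Encode each number as n ones followed by a terminating 0:
  1 -> 10 (2 bits)
  6 -> 1111110 (7 bits)
  8 -> 111111110 (9 bits)
  2 -> 110 (3 bits)
  9 -> 1111111110 (10 bits)
Total length = 2 + 7 + 9 + 3 + 10 = 31 bits.

Unary([1, 6, 8, 2, 9]) = 1011111101111111101101111111110 (31 bits)


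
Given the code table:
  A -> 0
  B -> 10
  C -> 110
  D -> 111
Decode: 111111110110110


Decoding:
111 -> D
111 -> D
110 -> C
110 -> C
110 -> C


Result: DDCCC


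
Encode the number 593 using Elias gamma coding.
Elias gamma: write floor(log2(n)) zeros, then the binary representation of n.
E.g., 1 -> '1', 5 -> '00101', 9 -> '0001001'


num_bits = floor(log2(593)) + 1 = 10
leading_zeros = num_bits - 1 = 9
binary(593) = 1001010001

Elias gamma(593) = '000000000' + '1001010001' = 0000000001001010001 (19 bits)


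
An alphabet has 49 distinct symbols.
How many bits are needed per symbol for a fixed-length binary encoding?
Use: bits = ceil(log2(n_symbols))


log2(49) = 5.6147
Bracket: 2^5 = 32 < 49 <= 2^6 = 64
So ceil(log2(49)) = 6

bits = ceil(log2(49)) = ceil(5.6147) = 6 bits


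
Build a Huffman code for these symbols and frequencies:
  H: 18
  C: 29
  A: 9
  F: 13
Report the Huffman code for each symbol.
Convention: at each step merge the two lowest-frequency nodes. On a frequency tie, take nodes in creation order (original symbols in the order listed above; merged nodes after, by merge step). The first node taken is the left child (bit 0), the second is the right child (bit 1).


Huffman tree construction:
Step 1: Merge A(9) + F(13) = 22
Step 2: Merge H(18) + (A+F)(22) = 40
Step 3: Merge C(29) + (H+(A+F))(40) = 69
Read each symbol's code off the tree from the root (left child = 0, right child = 1).

Codes:
  H: 10 (length 2)
  C: 0 (length 1)
  A: 110 (length 3)
  F: 111 (length 3)
Average code length: 131/69 = 1.8986 bits/symbol


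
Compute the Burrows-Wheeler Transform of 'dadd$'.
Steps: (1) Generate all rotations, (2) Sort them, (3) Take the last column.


Rotations (sorted):
  0: $dadd -> last char: d
  1: add$d -> last char: d
  2: d$dad -> last char: d
  3: dadd$ -> last char: $
  4: dd$da -> last char: a


BWT = ddd$a


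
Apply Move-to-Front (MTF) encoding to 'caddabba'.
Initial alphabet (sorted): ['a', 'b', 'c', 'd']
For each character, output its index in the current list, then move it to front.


MTF encoding:
'c': index 2 in ['a', 'b', 'c', 'd'] -> ['c', 'a', 'b', 'd']
'a': index 1 in ['c', 'a', 'b', 'd'] -> ['a', 'c', 'b', 'd']
'd': index 3 in ['a', 'c', 'b', 'd'] -> ['d', 'a', 'c', 'b']
'd': index 0 in ['d', 'a', 'c', 'b'] -> ['d', 'a', 'c', 'b']
'a': index 1 in ['d', 'a', 'c', 'b'] -> ['a', 'd', 'c', 'b']
'b': index 3 in ['a', 'd', 'c', 'b'] -> ['b', 'a', 'd', 'c']
'b': index 0 in ['b', 'a', 'd', 'c'] -> ['b', 'a', 'd', 'c']
'a': index 1 in ['b', 'a', 'd', 'c'] -> ['a', 'b', 'd', 'c']


Output: [2, 1, 3, 0, 1, 3, 0, 1]


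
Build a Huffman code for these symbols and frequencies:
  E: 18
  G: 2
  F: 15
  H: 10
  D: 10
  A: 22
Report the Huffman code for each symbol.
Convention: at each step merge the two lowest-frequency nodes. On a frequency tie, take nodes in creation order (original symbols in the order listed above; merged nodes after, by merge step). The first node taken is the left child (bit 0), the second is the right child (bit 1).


Huffman tree construction:
Step 1: Merge G(2) + H(10) = 12
Step 2: Merge D(10) + (G+H)(12) = 22
Step 3: Merge F(15) + E(18) = 33
Step 4: Merge A(22) + (D+(G+H))(22) = 44
Step 5: Merge (F+E)(33) + (A+(D+(G+H)))(44) = 77
Read each symbol's code off the tree from the root (left child = 0, right child = 1).

Codes:
  E: 01 (length 2)
  G: 1110 (length 4)
  F: 00 (length 2)
  H: 1111 (length 4)
  D: 110 (length 3)
  A: 10 (length 2)
Average code length: 188/77 = 2.4416 bits/symbol


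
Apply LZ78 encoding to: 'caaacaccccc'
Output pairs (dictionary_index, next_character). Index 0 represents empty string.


LZ78 encoding steps:
Dictionary: {0: ''}
Step 1: w='' (idx 0), next='c' -> output (0, 'c'), add 'c' as idx 1
Step 2: w='' (idx 0), next='a' -> output (0, 'a'), add 'a' as idx 2
Step 3: w='a' (idx 2), next='a' -> output (2, 'a'), add 'aa' as idx 3
Step 4: w='c' (idx 1), next='a' -> output (1, 'a'), add 'ca' as idx 4
Step 5: w='c' (idx 1), next='c' -> output (1, 'c'), add 'cc' as idx 5
Step 6: w='cc' (idx 5), next='c' -> output (5, 'c'), add 'ccc' as idx 6


Encoded: [(0, 'c'), (0, 'a'), (2, 'a'), (1, 'a'), (1, 'c'), (5, 'c')]


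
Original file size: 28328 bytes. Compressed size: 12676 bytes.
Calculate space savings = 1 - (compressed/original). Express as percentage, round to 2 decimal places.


ratio = compressed/original = 12676/28328 = 0.447472
savings = 1 - ratio = 1 - 0.447472 = 0.552528
as a percentage: 0.552528 * 100 = 55.25%

Space savings = 1 - 12676/28328 = 55.25%


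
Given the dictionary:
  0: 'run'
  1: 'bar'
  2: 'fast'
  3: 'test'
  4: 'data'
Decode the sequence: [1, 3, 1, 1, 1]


Look up each index in the dictionary:
  1 -> 'bar'
  3 -> 'test'
  1 -> 'bar'
  1 -> 'bar'
  1 -> 'bar'

Decoded: "bar test bar bar bar"


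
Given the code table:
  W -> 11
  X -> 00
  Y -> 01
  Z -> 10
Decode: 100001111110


Decoding:
10 -> Z
00 -> X
01 -> Y
11 -> W
11 -> W
10 -> Z


Result: ZXYWWZ


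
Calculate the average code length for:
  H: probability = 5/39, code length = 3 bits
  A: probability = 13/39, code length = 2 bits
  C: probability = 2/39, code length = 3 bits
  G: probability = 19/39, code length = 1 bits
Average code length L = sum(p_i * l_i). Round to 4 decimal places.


Weighted contributions p_i * l_i:
  H: (5/39) * 3 = 15/39
  A: (13/39) * 2 = 26/39
  C: (2/39) * 3 = 6/39
  G: (19/39) * 1 = 19/39
Sum = (15 + 26 + 6 + 19)/39 = 66/39

L = 66/39 = 1.6923 bits/symbol


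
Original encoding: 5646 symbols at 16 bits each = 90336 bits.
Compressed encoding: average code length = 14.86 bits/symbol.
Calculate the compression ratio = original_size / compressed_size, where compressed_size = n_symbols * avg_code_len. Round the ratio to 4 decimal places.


original_size = n_symbols * orig_bits = 5646 * 16 = 90336 bits
compressed_size = n_symbols * avg_code_len = 5646 * 14.86 = 83899.56 bits
ratio = original_size / compressed_size = 90336 / 83899.56 = 1.0767

Compression ratio = 1.0767


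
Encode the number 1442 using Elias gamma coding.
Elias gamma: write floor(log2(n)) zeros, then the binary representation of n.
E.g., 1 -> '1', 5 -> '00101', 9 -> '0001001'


num_bits = floor(log2(1442)) + 1 = 11
leading_zeros = num_bits - 1 = 10
binary(1442) = 10110100010

Elias gamma(1442) = '0000000000' + '10110100010' = 000000000010110100010 (21 bits)


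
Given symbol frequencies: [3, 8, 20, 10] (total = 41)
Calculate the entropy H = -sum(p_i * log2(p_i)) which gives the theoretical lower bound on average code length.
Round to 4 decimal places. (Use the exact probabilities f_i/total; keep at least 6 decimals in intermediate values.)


Per-symbol terms -p_i * log2(p_i) with p_i = f_i/41:
  p = 3/41 = 0.073171: log2(p) = -3.772590, -p*log2(p) = 0.276043
  p = 8/41 = 0.195122: log2(p) = -2.357552, -p*log2(p) = 0.460010
  p = 20/41 = 0.487805: log2(p) = -1.035624, -p*log2(p) = 0.505182
  p = 10/41 = 0.243902: log2(p) = -2.035624, -p*log2(p) = 0.496494
H = 0.276043 + 0.460010 + 0.505182 + 0.496494 = 1.737729

H = 1.7377 bits/symbol


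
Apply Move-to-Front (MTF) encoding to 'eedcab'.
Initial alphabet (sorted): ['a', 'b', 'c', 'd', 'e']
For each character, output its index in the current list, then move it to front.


MTF encoding:
'e': index 4 in ['a', 'b', 'c', 'd', 'e'] -> ['e', 'a', 'b', 'c', 'd']
'e': index 0 in ['e', 'a', 'b', 'c', 'd'] -> ['e', 'a', 'b', 'c', 'd']
'd': index 4 in ['e', 'a', 'b', 'c', 'd'] -> ['d', 'e', 'a', 'b', 'c']
'c': index 4 in ['d', 'e', 'a', 'b', 'c'] -> ['c', 'd', 'e', 'a', 'b']
'a': index 3 in ['c', 'd', 'e', 'a', 'b'] -> ['a', 'c', 'd', 'e', 'b']
'b': index 4 in ['a', 'c', 'd', 'e', 'b'] -> ['b', 'a', 'c', 'd', 'e']


Output: [4, 0, 4, 4, 3, 4]


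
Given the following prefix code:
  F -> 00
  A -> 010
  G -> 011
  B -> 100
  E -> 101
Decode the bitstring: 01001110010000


Decoding step by step:
Bits 010 -> A
Bits 011 -> G
Bits 100 -> B
Bits 100 -> B
Bits 00 -> F


Decoded message: AGBBF


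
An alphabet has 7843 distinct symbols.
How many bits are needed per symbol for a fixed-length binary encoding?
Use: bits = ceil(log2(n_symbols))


log2(7843) = 12.9372
Bracket: 2^12 = 4096 < 7843 <= 2^13 = 8192
So ceil(log2(7843)) = 13

bits = ceil(log2(7843)) = ceil(12.9372) = 13 bits


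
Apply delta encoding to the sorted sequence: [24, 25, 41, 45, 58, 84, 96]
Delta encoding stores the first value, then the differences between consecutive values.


First value: 24
Deltas:
  25 - 24 = 1
  41 - 25 = 16
  45 - 41 = 4
  58 - 45 = 13
  84 - 58 = 26
  96 - 84 = 12


Delta encoded: [24, 1, 16, 4, 13, 26, 12]


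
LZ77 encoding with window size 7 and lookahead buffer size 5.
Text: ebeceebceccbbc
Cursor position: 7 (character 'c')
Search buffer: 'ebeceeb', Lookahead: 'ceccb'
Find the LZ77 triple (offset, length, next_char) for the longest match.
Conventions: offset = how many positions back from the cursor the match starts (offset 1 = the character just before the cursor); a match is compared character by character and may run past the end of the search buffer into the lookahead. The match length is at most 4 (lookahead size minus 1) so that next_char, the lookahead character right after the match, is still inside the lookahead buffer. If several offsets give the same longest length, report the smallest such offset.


Try each offset into the search buffer:
  offset=1 (pos 6, char 'b'): match length 0
  offset=2 (pos 5, char 'e'): match length 0
  offset=3 (pos 4, char 'e'): match length 0
  offset=4 (pos 3, char 'c'): match length 2
  offset=5 (pos 2, char 'e'): match length 0
  offset=6 (pos 1, char 'b'): match length 0
  offset=7 (pos 0, char 'e'): match length 0
Longest match has length 2 at offset 4.
next_char = character at position 7 + 2 = 9 -> 'c'

Best match: offset=4, length=2 (matching 'ce' starting at position 3)
LZ77 triple: (4, 2, 'c')


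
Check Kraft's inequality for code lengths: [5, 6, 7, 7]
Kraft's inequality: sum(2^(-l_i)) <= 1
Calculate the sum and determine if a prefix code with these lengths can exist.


Sum = 2^(-5) + 2^(-6) + 2^(-7) + 2^(-7)
    = 0.03125 + 0.015625 + 0.0078125 + 0.0078125
    = 8/128 = 0.0625
Since 0.0625 <= 1, Kraft's inequality IS satisfied.
A prefix code with these lengths CAN exist.

Kraft sum = 0.0625. Satisfied.


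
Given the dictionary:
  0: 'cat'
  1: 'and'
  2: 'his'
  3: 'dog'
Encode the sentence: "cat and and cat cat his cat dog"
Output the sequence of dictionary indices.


Look up each word in the dictionary:
  'cat' -> 0
  'and' -> 1
  'and' -> 1
  'cat' -> 0
  'cat' -> 0
  'his' -> 2
  'cat' -> 0
  'dog' -> 3

Encoded: [0, 1, 1, 0, 0, 2, 0, 3]


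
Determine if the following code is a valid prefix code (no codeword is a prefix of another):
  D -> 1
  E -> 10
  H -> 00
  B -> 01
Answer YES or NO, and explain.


Checking each pair (does one codeword prefix another?):
  D='1' vs E='10': prefix -- VIOLATION

NO -- this is NOT a valid prefix code. D (1) is a prefix of E (10).


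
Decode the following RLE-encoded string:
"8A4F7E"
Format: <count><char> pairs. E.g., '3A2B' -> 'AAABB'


Expanding each <count><char> pair:
  8A -> 'AAAAAAAA'
  4F -> 'FFFF'
  7E -> 'EEEEEEE'

Decoded = AAAAAAAAFFFFEEEEEEE


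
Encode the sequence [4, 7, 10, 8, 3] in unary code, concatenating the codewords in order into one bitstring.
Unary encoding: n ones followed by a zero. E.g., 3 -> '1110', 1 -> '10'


Encode each number as n ones followed by a terminating 0:
  4 -> 11110 (5 bits)
  7 -> 11111110 (8 bits)
  10 -> 11111111110 (11 bits)
  8 -> 111111110 (9 bits)
  3 -> 1110 (4 bits)
Total length = 5 + 8 + 11 + 9 + 4 = 37 bits.

Unary([4, 7, 10, 8, 3]) = 1111011111110111111111101111111101110 (37 bits)


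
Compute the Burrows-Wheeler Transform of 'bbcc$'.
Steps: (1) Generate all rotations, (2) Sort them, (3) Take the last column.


Rotations (sorted):
  0: $bbcc -> last char: c
  1: bbcc$ -> last char: $
  2: bcc$b -> last char: b
  3: c$bbc -> last char: c
  4: cc$bb -> last char: b


BWT = c$bcb


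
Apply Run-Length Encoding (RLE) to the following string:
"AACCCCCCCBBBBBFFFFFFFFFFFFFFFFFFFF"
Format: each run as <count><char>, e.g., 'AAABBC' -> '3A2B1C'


Scanning runs left to right:
  i=0: run of 'A' x 2 -> '2A'
  i=2: run of 'C' x 7 -> '7C'
  i=9: run of 'B' x 5 -> '5B'
  i=14: run of 'F' x 20 -> '20F'

RLE = 2A7C5B20F


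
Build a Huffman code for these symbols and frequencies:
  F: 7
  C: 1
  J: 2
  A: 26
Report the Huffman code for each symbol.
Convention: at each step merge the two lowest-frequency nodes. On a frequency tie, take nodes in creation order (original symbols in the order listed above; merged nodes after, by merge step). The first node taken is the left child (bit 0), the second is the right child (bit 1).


Huffman tree construction:
Step 1: Merge C(1) + J(2) = 3
Step 2: Merge (C+J)(3) + F(7) = 10
Step 3: Merge ((C+J)+F)(10) + A(26) = 36
Read each symbol's code off the tree from the root (left child = 0, right child = 1).

Codes:
  F: 01 (length 2)
  C: 000 (length 3)
  J: 001 (length 3)
  A: 1 (length 1)
Average code length: 49/36 = 1.3611 bits/symbol


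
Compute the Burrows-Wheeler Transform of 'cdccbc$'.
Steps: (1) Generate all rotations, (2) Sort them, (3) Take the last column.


Rotations (sorted):
  0: $cdccbc -> last char: c
  1: bc$cdcc -> last char: c
  2: c$cdccb -> last char: b
  3: cbc$cdc -> last char: c
  4: ccbc$cd -> last char: d
  5: cdccbc$ -> last char: $
  6: dccbc$c -> last char: c


BWT = ccbcd$c


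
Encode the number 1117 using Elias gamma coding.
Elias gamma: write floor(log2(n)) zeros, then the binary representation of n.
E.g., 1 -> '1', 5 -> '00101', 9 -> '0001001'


num_bits = floor(log2(1117)) + 1 = 11
leading_zeros = num_bits - 1 = 10
binary(1117) = 10001011101

Elias gamma(1117) = '0000000000' + '10001011101' = 000000000010001011101 (21 bits)


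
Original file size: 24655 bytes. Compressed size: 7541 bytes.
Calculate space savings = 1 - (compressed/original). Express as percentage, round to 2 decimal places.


ratio = compressed/original = 7541/24655 = 0.305861
savings = 1 - ratio = 1 - 0.305861 = 0.694139
as a percentage: 0.694139 * 100 = 69.41%

Space savings = 1 - 7541/24655 = 69.41%


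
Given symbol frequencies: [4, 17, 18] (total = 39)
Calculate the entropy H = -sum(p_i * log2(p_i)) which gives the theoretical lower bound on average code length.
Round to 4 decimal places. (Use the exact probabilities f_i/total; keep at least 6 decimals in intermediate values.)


Per-symbol terms -p_i * log2(p_i) with p_i = f_i/39:
  p = 4/39 = 0.102564: log2(p) = -3.285402, -p*log2(p) = 0.336964
  p = 17/39 = 0.435897: log2(p) = -1.197939, -p*log2(p) = 0.522179
  p = 18/39 = 0.461538: log2(p) = -1.115477, -p*log2(p) = 0.514836
H = 0.336964 + 0.522179 + 0.514836 = 1.373979

H = 1.374 bits/symbol


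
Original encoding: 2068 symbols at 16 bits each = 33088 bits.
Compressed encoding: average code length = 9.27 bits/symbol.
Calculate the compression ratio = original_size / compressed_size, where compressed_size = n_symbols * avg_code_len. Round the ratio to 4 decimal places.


original_size = n_symbols * orig_bits = 2068 * 16 = 33088 bits
compressed_size = n_symbols * avg_code_len = 2068 * 9.27 = 19170.36 bits
ratio = original_size / compressed_size = 33088 / 19170.36 = 1.726

Compression ratio = 1.726


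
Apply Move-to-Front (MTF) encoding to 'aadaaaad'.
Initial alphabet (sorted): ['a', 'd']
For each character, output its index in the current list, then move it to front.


MTF encoding:
'a': index 0 in ['a', 'd'] -> ['a', 'd']
'a': index 0 in ['a', 'd'] -> ['a', 'd']
'd': index 1 in ['a', 'd'] -> ['d', 'a']
'a': index 1 in ['d', 'a'] -> ['a', 'd']
'a': index 0 in ['a', 'd'] -> ['a', 'd']
'a': index 0 in ['a', 'd'] -> ['a', 'd']
'a': index 0 in ['a', 'd'] -> ['a', 'd']
'd': index 1 in ['a', 'd'] -> ['d', 'a']


Output: [0, 0, 1, 1, 0, 0, 0, 1]


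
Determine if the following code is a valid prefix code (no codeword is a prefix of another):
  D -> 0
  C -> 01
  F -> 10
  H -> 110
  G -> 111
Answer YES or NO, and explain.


Checking each pair (does one codeword prefix another?):
  D='0' vs C='01': prefix -- VIOLATION

NO -- this is NOT a valid prefix code. D (0) is a prefix of C (01).


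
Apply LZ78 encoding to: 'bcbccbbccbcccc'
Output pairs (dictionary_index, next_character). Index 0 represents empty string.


LZ78 encoding steps:
Dictionary: {0: ''}
Step 1: w='' (idx 0), next='b' -> output (0, 'b'), add 'b' as idx 1
Step 2: w='' (idx 0), next='c' -> output (0, 'c'), add 'c' as idx 2
Step 3: w='b' (idx 1), next='c' -> output (1, 'c'), add 'bc' as idx 3
Step 4: w='c' (idx 2), next='b' -> output (2, 'b'), add 'cb' as idx 4
Step 5: w='bc' (idx 3), next='c' -> output (3, 'c'), add 'bcc' as idx 5
Step 6: w='bcc' (idx 5), next='c' -> output (5, 'c'), add 'bccc' as idx 6
Step 7: w='c' (idx 2), end of input -> output (2, '')


Encoded: [(0, 'b'), (0, 'c'), (1, 'c'), (2, 'b'), (3, 'c'), (5, 'c'), (2, '')]


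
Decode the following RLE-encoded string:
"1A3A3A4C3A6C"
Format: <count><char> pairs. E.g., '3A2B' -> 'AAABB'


Expanding each <count><char> pair:
  1A -> 'A'
  3A -> 'AAA'
  3A -> 'AAA'
  4C -> 'CCCC'
  3A -> 'AAA'
  6C -> 'CCCCCC'

Decoded = AAAAAAACCCCAAACCCCCC


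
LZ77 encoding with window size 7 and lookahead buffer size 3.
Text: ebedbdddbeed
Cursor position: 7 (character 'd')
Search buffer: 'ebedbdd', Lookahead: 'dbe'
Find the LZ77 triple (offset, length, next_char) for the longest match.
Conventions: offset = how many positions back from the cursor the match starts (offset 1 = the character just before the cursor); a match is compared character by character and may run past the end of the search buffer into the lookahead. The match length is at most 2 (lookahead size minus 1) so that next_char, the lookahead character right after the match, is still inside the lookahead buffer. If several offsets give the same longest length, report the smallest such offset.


Try each offset into the search buffer:
  offset=1 (pos 6, char 'd'): match length 1
  offset=2 (pos 5, char 'd'): match length 1
  offset=3 (pos 4, char 'b'): match length 0
  offset=4 (pos 3, char 'd'): match length 2
  offset=5 (pos 2, char 'e'): match length 0
  offset=6 (pos 1, char 'b'): match length 0
  offset=7 (pos 0, char 'e'): match length 0
Longest match has length 2 at offset 4.
next_char = character at position 7 + 2 = 9 -> 'e'

Best match: offset=4, length=2 (matching 'db' starting at position 3)
LZ77 triple: (4, 2, 'e')


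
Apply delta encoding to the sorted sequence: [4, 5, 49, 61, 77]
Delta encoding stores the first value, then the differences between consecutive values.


First value: 4
Deltas:
  5 - 4 = 1
  49 - 5 = 44
  61 - 49 = 12
  77 - 61 = 16


Delta encoded: [4, 1, 44, 12, 16]


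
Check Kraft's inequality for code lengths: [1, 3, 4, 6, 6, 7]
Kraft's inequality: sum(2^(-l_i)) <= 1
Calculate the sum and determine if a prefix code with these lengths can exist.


Sum = 2^(-1) + 2^(-3) + 2^(-4) + 2^(-6) + 2^(-6) + 2^(-7)
    = 0.5 + 0.125 + 0.0625 + 0.015625 + 0.015625 + 0.0078125
    = 93/128 = 0.7265625
Since 0.7265625 <= 1, Kraft's inequality IS satisfied.
A prefix code with these lengths CAN exist.

Kraft sum = 0.7265625. Satisfied.


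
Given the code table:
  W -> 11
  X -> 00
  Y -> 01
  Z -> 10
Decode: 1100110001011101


Decoding:
11 -> W
00 -> X
11 -> W
00 -> X
01 -> Y
01 -> Y
11 -> W
01 -> Y


Result: WXWXYYWY


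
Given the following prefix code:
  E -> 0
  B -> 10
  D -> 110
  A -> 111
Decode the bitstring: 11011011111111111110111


Decoding step by step:
Bits 110 -> D
Bits 110 -> D
Bits 111 -> A
Bits 111 -> A
Bits 111 -> A
Bits 111 -> A
Bits 10 -> B
Bits 111 -> A


Decoded message: DDAAAABA


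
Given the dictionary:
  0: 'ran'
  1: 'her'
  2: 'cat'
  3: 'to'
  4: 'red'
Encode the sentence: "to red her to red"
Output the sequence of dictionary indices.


Look up each word in the dictionary:
  'to' -> 3
  'red' -> 4
  'her' -> 1
  'to' -> 3
  'red' -> 4

Encoded: [3, 4, 1, 3, 4]


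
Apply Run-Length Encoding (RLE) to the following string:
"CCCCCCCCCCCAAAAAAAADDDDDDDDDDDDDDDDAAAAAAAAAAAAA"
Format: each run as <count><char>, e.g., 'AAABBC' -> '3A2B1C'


Scanning runs left to right:
  i=0: run of 'C' x 11 -> '11C'
  i=11: run of 'A' x 8 -> '8A'
  i=19: run of 'D' x 16 -> '16D'
  i=35: run of 'A' x 13 -> '13A'

RLE = 11C8A16D13A


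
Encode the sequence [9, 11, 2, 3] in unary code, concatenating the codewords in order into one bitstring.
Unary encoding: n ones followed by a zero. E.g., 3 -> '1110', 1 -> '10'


Encode each number as n ones followed by a terminating 0:
  9 -> 1111111110 (10 bits)
  11 -> 111111111110 (12 bits)
  2 -> 110 (3 bits)
  3 -> 1110 (4 bits)
Total length = 10 + 12 + 3 + 4 = 29 bits.

Unary([9, 11, 2, 3]) = 11111111101111111111101101110 (29 bits)


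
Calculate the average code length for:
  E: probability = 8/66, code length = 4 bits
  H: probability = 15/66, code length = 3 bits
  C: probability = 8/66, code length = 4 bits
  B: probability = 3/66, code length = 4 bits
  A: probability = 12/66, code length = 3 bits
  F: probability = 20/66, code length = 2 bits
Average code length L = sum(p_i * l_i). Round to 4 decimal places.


Weighted contributions p_i * l_i:
  E: (8/66) * 4 = 32/66
  H: (15/66) * 3 = 45/66
  C: (8/66) * 4 = 32/66
  B: (3/66) * 4 = 12/66
  A: (12/66) * 3 = 36/66
  F: (20/66) * 2 = 40/66
Sum = (32 + 45 + 32 + 12 + 36 + 40)/66 = 197/66

L = 197/66 = 2.9848 bits/symbol


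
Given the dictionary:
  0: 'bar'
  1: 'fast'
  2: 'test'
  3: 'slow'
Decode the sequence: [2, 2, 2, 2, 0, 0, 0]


Look up each index in the dictionary:
  2 -> 'test'
  2 -> 'test'
  2 -> 'test'
  2 -> 'test'
  0 -> 'bar'
  0 -> 'bar'
  0 -> 'bar'

Decoded: "test test test test bar bar bar"


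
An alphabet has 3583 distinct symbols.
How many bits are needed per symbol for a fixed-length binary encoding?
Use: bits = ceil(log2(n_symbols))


log2(3583) = 11.807
Bracket: 2^11 = 2048 < 3583 <= 2^12 = 4096
So ceil(log2(3583)) = 12

bits = ceil(log2(3583)) = ceil(11.807) = 12 bits


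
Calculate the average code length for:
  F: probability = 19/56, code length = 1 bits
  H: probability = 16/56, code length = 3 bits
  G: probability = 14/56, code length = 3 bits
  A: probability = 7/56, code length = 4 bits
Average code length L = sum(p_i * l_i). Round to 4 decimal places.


Weighted contributions p_i * l_i:
  F: (19/56) * 1 = 19/56
  H: (16/56) * 3 = 48/56
  G: (14/56) * 3 = 42/56
  A: (7/56) * 4 = 28/56
Sum = (19 + 48 + 42 + 28)/56 = 137/56

L = 137/56 = 2.4464 bits/symbol


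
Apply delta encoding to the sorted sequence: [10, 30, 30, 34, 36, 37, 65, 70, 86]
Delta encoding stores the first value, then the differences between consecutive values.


First value: 10
Deltas:
  30 - 10 = 20
  30 - 30 = 0
  34 - 30 = 4
  36 - 34 = 2
  37 - 36 = 1
  65 - 37 = 28
  70 - 65 = 5
  86 - 70 = 16


Delta encoded: [10, 20, 0, 4, 2, 1, 28, 5, 16]


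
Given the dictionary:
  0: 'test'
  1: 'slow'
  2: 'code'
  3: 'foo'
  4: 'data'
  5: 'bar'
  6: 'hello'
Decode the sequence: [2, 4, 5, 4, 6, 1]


Look up each index in the dictionary:
  2 -> 'code'
  4 -> 'data'
  5 -> 'bar'
  4 -> 'data'
  6 -> 'hello'
  1 -> 'slow'

Decoded: "code data bar data hello slow"


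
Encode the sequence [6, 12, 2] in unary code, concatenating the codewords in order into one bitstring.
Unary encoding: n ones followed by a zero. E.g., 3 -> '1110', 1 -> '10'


Encode each number as n ones followed by a terminating 0:
  6 -> 1111110 (7 bits)
  12 -> 1111111111110 (13 bits)
  2 -> 110 (3 bits)
Total length = 7 + 13 + 3 = 23 bits.

Unary([6, 12, 2]) = 11111101111111111110110 (23 bits)


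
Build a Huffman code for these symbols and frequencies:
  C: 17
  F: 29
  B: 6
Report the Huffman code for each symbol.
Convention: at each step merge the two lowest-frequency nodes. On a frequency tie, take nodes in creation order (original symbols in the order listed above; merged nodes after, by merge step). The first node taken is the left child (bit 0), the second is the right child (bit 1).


Huffman tree construction:
Step 1: Merge B(6) + C(17) = 23
Step 2: Merge (B+C)(23) + F(29) = 52
Read each symbol's code off the tree from the root (left child = 0, right child = 1).

Codes:
  C: 01 (length 2)
  F: 1 (length 1)
  B: 00 (length 2)
Average code length: 75/52 = 1.4423 bits/symbol


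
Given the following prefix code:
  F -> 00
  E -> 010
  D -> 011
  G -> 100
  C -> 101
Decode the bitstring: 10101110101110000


Decoding step by step:
Bits 101 -> C
Bits 011 -> D
Bits 101 -> C
Bits 011 -> D
Bits 100 -> G
Bits 00 -> F


Decoded message: CDCDGF


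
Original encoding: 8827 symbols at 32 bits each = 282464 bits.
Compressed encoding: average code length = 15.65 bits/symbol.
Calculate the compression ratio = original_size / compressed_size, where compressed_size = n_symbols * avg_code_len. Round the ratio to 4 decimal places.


original_size = n_symbols * orig_bits = 8827 * 32 = 282464 bits
compressed_size = n_symbols * avg_code_len = 8827 * 15.65 = 138142.55 bits
ratio = original_size / compressed_size = 282464 / 138142.55 = 2.0447

Compression ratio = 2.0447


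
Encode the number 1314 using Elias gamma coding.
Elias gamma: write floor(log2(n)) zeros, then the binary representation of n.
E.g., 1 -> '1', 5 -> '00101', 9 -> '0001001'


num_bits = floor(log2(1314)) + 1 = 11
leading_zeros = num_bits - 1 = 10
binary(1314) = 10100100010

Elias gamma(1314) = '0000000000' + '10100100010' = 000000000010100100010 (21 bits)


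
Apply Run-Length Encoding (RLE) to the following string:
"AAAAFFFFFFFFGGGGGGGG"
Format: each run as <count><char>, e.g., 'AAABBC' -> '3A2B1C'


Scanning runs left to right:
  i=0: run of 'A' x 4 -> '4A'
  i=4: run of 'F' x 8 -> '8F'
  i=12: run of 'G' x 8 -> '8G'

RLE = 4A8F8G


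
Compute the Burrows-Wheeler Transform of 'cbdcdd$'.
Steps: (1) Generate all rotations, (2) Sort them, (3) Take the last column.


Rotations (sorted):
  0: $cbdcdd -> last char: d
  1: bdcdd$c -> last char: c
  2: cbdcdd$ -> last char: $
  3: cdd$cbd -> last char: d
  4: d$cbdcd -> last char: d
  5: dcdd$cb -> last char: b
  6: dd$cbdc -> last char: c


BWT = dc$ddbc
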